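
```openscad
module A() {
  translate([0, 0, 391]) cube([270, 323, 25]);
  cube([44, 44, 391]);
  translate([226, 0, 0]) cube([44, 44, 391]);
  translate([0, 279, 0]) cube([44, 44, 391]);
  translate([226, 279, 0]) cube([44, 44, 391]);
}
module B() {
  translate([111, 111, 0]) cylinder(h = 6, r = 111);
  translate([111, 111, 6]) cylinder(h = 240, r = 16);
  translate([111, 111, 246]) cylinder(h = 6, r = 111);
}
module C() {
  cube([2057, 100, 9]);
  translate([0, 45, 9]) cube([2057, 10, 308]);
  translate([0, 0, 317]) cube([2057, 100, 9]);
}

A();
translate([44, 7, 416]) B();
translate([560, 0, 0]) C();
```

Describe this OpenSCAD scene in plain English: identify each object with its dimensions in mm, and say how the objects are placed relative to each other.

A is a four-legged stool. The seat is a 270×323×25 mm slab whose top surface is at z = 416 mm; four square legs, each 44×44 mm in cross-section, run from the floor (z = 0) to the underside of the seat, each flush with a corner of the seat.

B is a spool: two coaxial disc flanges of radius 111 mm and thickness 6 mm, joined by a core cylinder of radius 16 mm and height 240 mm. The lower flange rests on z = 0 and the three cylinders share a vertical axis.

C is an I-beam lying along x, 2057 mm long. Overall section height 326 mm. Two flanges 100 mm wide (y) and 9 mm thick, one on the floor and one at the top; a web 10 mm thick runs between them, centred on the flange width.

The spool is on top of the stool. The I-beam is on the floor beside the stool on its +x side.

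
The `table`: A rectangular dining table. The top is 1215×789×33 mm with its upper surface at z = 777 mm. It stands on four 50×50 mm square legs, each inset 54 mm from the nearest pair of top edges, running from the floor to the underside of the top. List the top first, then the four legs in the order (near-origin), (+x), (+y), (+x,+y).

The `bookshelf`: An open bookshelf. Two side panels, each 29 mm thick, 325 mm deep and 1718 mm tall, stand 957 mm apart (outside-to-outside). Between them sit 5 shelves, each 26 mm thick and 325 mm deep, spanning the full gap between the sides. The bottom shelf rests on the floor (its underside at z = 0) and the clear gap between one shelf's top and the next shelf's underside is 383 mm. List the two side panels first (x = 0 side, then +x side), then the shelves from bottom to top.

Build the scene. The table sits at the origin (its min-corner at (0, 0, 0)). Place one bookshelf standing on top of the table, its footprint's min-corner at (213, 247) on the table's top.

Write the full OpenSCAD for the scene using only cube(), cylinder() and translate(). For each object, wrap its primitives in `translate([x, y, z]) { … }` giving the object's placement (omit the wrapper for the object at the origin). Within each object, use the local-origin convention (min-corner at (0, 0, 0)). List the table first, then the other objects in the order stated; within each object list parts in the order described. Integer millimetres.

translate([0, 0, 744]) cube([1215, 789, 33]);
translate([54, 54, 0]) cube([50, 50, 744]);
translate([1111, 54, 0]) cube([50, 50, 744]);
translate([54, 685, 0]) cube([50, 50, 744]);
translate([1111, 685, 0]) cube([50, 50, 744]);
translate([213, 247, 777]) {
  cube([29, 325, 1718]);
  translate([928, 0, 0]) cube([29, 325, 1718]);
  translate([29, 0, 0]) cube([899, 325, 26]);
  translate([29, 0, 409]) cube([899, 325, 26]);
  translate([29, 0, 818]) cube([899, 325, 26]);
  translate([29, 0, 1227]) cube([899, 325, 26]);
  translate([29, 0, 1636]) cube([899, 325, 26]);
}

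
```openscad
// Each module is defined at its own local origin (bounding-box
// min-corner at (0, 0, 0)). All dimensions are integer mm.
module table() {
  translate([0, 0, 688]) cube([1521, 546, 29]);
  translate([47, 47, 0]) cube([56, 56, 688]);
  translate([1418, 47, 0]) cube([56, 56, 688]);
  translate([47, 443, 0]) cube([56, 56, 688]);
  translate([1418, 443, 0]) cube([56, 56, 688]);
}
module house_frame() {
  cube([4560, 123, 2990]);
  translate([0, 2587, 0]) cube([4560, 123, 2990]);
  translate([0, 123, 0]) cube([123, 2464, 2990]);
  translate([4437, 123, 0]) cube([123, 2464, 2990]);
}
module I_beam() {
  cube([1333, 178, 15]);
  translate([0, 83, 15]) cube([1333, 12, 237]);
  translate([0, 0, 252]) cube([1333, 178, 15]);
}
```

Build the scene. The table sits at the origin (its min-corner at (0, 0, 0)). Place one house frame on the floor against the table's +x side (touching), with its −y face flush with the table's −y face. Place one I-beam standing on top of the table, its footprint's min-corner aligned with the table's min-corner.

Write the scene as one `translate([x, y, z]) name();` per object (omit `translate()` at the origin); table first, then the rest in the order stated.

table();
translate([1521, 0, 0]) house_frame();
translate([0, 0, 717]) I_beam();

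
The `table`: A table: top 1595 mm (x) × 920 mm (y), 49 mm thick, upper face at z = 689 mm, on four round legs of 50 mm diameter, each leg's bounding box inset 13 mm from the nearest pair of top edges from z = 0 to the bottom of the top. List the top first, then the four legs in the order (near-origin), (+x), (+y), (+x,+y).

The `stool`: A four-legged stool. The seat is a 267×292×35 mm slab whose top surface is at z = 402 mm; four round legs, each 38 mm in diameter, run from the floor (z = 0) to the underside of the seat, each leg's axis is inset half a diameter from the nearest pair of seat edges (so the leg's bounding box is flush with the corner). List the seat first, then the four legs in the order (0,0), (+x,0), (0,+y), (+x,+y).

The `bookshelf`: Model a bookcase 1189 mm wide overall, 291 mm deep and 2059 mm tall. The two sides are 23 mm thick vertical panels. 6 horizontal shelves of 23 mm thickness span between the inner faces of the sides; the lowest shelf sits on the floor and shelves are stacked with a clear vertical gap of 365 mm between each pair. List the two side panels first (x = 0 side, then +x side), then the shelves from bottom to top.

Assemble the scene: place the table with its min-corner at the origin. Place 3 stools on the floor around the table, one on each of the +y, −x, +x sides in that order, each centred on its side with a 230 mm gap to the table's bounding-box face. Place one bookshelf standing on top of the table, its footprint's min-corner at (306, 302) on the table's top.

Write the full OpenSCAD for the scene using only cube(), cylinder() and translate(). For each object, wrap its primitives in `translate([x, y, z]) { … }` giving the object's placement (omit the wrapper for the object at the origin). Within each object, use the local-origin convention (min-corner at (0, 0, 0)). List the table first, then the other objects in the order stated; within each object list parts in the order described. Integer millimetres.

translate([0, 0, 640]) cube([1595, 920, 49]);
translate([38, 38, 0]) cylinder(h = 640, r = 25);
translate([1557, 38, 0]) cylinder(h = 640, r = 25);
translate([38, 882, 0]) cylinder(h = 640, r = 25);
translate([1557, 882, 0]) cylinder(h = 640, r = 25);
translate([664, 1150, 0]) {
  translate([0, 0, 367]) cube([267, 292, 35]);
  translate([19, 19, 0]) cylinder(h = 367, r = 19);
  translate([248, 19, 0]) cylinder(h = 367, r = 19);
  translate([19, 273, 0]) cylinder(h = 367, r = 19);
  translate([248, 273, 0]) cylinder(h = 367, r = 19);
}
translate([-497, 314, 0]) {
  translate([0, 0, 367]) cube([267, 292, 35]);
  translate([19, 19, 0]) cylinder(h = 367, r = 19);
  translate([248, 19, 0]) cylinder(h = 367, r = 19);
  translate([19, 273, 0]) cylinder(h = 367, r = 19);
  translate([248, 273, 0]) cylinder(h = 367, r = 19);
}
translate([1825, 314, 0]) {
  translate([0, 0, 367]) cube([267, 292, 35]);
  translate([19, 19, 0]) cylinder(h = 367, r = 19);
  translate([248, 19, 0]) cylinder(h = 367, r = 19);
  translate([19, 273, 0]) cylinder(h = 367, r = 19);
  translate([248, 273, 0]) cylinder(h = 367, r = 19);
}
translate([306, 302, 689]) {
  cube([23, 291, 2059]);
  translate([1166, 0, 0]) cube([23, 291, 2059]);
  translate([23, 0, 0]) cube([1143, 291, 23]);
  translate([23, 0, 388]) cube([1143, 291, 23]);
  translate([23, 0, 776]) cube([1143, 291, 23]);
  translate([23, 0, 1164]) cube([1143, 291, 23]);
  translate([23, 0, 1552]) cube([1143, 291, 23]);
  translate([23, 0, 1940]) cube([1143, 291, 23]);
}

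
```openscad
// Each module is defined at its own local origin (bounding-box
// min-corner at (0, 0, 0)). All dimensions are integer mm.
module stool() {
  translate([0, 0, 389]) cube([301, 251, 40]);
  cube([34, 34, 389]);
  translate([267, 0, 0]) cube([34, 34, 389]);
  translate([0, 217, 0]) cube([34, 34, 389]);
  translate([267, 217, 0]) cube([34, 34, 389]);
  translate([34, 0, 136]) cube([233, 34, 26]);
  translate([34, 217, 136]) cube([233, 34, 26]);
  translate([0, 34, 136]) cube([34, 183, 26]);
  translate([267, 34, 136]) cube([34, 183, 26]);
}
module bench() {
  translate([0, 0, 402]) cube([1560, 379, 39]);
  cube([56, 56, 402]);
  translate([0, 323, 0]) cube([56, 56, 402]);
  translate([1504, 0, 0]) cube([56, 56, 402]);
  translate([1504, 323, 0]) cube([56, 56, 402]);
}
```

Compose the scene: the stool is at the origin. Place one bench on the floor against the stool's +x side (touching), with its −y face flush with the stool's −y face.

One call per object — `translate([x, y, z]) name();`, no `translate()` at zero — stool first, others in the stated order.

stool();
translate([301, 0, 0]) bench();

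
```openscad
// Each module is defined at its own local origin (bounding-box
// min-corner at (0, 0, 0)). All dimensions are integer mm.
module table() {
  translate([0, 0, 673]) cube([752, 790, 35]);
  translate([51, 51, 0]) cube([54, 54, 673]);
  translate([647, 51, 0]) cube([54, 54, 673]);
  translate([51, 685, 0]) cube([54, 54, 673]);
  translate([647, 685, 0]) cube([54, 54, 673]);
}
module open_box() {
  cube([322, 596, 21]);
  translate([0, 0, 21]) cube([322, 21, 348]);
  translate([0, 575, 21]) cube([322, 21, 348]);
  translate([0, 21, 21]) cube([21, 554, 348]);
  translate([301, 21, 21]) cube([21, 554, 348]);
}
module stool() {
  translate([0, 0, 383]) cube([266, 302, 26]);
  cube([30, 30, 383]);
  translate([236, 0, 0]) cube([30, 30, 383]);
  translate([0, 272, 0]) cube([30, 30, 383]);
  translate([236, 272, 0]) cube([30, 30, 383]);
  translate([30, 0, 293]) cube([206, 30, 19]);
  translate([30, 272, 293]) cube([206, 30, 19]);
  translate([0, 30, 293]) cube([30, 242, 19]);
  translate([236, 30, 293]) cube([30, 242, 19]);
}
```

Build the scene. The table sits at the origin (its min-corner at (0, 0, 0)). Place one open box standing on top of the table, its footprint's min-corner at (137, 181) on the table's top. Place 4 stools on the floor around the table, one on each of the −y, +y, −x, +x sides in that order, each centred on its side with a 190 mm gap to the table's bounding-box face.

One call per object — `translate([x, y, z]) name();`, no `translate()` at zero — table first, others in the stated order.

table();
translate([137, 181, 708]) open_box();
translate([243, -492, 0]) stool();
translate([243, 980, 0]) stool();
translate([-456, 244, 0]) stool();
translate([942, 244, 0]) stool();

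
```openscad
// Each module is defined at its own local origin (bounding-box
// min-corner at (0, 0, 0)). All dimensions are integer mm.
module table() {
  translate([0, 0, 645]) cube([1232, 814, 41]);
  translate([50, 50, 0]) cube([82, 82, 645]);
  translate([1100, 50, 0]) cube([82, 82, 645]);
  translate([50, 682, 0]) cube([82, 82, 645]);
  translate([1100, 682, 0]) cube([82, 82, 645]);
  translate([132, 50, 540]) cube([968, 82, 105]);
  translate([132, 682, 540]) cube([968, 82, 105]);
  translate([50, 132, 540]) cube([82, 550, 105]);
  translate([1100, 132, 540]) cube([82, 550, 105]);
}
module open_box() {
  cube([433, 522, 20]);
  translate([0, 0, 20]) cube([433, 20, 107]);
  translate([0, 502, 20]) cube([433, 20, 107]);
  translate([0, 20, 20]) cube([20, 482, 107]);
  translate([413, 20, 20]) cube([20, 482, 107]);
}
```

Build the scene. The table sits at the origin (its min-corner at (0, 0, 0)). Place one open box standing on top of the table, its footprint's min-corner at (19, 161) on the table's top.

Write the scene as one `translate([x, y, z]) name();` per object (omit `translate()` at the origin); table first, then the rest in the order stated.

table();
translate([19, 161, 686]) open_box();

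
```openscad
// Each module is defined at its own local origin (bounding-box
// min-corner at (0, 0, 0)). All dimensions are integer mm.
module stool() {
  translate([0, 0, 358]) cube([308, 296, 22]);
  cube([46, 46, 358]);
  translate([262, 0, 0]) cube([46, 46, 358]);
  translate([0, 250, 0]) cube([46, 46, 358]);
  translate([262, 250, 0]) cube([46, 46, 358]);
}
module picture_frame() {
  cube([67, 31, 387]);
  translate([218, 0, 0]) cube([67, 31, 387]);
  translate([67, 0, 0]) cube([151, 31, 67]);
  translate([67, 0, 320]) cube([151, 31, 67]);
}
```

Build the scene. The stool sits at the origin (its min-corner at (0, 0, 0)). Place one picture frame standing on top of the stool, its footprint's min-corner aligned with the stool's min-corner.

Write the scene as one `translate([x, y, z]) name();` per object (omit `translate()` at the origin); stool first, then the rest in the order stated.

stool();
translate([0, 0, 380]) picture_frame();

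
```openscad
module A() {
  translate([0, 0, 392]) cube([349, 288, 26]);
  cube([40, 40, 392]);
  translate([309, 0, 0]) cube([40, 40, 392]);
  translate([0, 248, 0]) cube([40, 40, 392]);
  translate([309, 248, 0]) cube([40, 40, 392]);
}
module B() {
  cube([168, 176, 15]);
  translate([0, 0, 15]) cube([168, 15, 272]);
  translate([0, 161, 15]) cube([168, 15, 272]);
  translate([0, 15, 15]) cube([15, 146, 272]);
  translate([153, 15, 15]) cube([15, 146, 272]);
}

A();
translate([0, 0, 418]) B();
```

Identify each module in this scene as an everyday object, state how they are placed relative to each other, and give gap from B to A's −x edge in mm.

A is a stool. B is an open box. The open box is on top of the stool. The gap from the open box to the stool's −x edge is 0 mm.

The open box's min-x is at 0; the stool's min-x is 0; gap = 0 mm.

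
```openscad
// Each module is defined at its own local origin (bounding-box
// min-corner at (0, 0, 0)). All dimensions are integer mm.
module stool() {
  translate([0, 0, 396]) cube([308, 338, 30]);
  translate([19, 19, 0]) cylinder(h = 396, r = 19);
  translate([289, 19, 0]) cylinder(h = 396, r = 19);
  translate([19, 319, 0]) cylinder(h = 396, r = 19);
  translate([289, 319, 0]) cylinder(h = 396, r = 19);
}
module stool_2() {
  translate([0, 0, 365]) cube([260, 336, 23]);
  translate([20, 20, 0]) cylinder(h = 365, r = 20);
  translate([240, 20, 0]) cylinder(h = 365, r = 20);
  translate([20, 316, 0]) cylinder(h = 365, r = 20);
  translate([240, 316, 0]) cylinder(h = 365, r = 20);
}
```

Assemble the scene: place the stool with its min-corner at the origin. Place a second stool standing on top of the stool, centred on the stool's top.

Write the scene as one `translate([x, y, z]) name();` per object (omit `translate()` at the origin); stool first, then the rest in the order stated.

stool();
translate([24, 1, 426]) stool_2();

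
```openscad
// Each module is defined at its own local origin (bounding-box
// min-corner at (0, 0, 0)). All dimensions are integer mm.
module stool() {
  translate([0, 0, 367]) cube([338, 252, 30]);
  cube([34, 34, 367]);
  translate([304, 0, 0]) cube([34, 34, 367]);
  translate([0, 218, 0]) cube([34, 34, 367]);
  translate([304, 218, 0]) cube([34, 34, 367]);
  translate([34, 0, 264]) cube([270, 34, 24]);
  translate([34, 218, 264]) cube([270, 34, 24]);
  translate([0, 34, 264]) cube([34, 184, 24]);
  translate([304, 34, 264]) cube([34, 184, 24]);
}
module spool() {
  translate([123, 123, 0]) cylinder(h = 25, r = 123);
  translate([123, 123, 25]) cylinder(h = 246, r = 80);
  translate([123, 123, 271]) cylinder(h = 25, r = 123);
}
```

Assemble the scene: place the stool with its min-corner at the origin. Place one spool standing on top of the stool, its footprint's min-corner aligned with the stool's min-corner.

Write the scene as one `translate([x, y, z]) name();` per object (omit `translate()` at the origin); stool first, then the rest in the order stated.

stool();
translate([0, 0, 397]) spool();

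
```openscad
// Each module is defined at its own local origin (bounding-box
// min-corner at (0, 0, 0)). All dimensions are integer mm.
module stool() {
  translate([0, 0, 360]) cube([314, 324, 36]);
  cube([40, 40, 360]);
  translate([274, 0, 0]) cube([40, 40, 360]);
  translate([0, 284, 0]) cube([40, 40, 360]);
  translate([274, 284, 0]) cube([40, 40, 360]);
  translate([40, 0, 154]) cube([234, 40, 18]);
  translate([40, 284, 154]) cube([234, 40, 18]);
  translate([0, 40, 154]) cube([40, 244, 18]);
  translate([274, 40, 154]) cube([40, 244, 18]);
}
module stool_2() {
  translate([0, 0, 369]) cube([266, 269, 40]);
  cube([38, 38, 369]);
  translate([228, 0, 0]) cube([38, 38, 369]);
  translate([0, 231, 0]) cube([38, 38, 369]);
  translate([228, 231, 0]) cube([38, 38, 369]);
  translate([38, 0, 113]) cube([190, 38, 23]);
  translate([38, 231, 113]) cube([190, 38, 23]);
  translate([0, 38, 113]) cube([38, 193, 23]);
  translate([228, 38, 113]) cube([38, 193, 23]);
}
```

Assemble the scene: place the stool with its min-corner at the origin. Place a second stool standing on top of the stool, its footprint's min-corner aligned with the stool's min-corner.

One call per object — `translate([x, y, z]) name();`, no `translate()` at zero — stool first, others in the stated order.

stool();
translate([0, 0, 396]) stool_2();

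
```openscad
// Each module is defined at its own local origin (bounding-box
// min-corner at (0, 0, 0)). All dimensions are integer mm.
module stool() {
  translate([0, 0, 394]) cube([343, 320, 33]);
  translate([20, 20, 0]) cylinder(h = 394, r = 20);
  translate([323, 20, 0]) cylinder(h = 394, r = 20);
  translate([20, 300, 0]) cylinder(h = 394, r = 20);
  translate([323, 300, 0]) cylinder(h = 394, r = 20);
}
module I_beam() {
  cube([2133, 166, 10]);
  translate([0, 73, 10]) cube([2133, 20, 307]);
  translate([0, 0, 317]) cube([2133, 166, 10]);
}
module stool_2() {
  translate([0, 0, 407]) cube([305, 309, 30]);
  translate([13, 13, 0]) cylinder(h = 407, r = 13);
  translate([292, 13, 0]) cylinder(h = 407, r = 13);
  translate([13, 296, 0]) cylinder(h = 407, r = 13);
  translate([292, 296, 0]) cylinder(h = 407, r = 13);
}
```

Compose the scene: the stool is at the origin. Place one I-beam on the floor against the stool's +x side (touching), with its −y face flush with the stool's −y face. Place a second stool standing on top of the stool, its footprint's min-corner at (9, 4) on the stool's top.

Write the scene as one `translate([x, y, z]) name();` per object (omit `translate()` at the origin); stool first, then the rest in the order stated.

stool();
translate([343, 0, 0]) I_beam();
translate([9, 4, 427]) stool_2();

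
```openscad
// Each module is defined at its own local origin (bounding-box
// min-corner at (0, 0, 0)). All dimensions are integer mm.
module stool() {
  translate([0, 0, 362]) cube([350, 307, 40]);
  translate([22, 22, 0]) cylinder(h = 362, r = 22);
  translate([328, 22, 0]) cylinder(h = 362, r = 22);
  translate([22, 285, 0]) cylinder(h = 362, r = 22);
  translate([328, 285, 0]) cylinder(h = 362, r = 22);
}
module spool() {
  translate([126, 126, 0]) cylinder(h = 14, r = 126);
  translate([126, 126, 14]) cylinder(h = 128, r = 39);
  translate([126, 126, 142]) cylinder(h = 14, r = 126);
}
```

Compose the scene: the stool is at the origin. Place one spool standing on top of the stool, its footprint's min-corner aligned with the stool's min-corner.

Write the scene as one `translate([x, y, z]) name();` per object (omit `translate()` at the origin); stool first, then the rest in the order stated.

stool();
translate([0, 0, 402]) spool();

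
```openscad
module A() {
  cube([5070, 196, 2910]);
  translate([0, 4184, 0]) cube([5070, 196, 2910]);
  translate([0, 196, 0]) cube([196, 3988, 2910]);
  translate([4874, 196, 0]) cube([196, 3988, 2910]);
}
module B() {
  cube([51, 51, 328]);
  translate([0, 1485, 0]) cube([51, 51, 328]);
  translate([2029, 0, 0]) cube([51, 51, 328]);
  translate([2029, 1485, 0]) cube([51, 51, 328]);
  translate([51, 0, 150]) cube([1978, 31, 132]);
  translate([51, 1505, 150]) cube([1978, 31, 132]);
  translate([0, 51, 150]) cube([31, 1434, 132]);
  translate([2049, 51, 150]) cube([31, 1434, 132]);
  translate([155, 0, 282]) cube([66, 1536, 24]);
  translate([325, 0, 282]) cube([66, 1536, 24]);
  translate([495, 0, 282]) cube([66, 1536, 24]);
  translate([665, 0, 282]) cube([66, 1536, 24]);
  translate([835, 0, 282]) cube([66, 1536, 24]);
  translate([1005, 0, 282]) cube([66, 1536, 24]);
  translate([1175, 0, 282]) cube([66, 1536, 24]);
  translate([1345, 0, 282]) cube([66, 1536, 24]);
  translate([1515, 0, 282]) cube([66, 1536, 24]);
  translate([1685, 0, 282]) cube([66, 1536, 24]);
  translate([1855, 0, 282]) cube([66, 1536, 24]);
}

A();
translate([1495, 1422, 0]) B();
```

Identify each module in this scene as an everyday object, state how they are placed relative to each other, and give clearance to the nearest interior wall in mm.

Clearances: x = 1299, y = 1226; minimum 1226 mm.

A is a house frame. B is a bed frame. The bed frame sits inside the house frame, centred. The clearance to the nearest interior wall is 1226 mm.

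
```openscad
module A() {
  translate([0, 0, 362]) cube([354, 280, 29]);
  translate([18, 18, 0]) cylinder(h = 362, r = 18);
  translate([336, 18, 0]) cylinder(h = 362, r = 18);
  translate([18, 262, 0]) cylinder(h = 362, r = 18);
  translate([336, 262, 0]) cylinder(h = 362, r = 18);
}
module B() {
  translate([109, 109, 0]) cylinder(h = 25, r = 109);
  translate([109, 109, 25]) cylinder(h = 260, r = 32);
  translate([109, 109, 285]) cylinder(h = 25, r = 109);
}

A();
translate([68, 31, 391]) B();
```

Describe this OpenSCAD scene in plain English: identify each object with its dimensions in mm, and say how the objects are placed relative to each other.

A is a four-legged stool. The seat is a 354×280×29 mm slab whose top surface is at z = 391 mm; four round legs, each 36 mm in diameter, run from the floor (z = 0) to the underside of the seat, each leg's axis is inset half a diameter from the nearest pair of seat edges (so the leg's bounding box is flush with the corner).

B is a spool: two coaxial disc flanges of radius 109 mm and thickness 25 mm, joined by a core cylinder of radius 32 mm and height 260 mm. The lower flange rests on z = 0 and the three cylinders share a vertical axis.

The spool is on top of the stool, centred.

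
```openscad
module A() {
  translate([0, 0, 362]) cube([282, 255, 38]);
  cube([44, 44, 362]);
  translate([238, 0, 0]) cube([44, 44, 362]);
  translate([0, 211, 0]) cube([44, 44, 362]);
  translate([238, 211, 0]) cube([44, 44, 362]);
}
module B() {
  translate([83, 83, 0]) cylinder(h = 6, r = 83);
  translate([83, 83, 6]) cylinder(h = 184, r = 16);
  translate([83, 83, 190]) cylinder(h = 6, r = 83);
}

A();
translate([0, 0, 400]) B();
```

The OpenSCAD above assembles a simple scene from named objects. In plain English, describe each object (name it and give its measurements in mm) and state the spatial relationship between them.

A is a simple wooden stool: a rectangular seat 282 mm (x) by 255 mm (y), 38 mm thick, top face at z = 400 mm, on four square legs, each 44×44 mm in cross-section. The legs rest on z = 0, each flush with a corner of the seat.

B is a spool: two coaxial disc flanges of radius 83 mm and thickness 6 mm, joined by a core cylinder of radius 16 mm and height 184 mm. The lower flange rests on z = 0 and the three cylinders share a vertical axis.

The spool is on top of the stool.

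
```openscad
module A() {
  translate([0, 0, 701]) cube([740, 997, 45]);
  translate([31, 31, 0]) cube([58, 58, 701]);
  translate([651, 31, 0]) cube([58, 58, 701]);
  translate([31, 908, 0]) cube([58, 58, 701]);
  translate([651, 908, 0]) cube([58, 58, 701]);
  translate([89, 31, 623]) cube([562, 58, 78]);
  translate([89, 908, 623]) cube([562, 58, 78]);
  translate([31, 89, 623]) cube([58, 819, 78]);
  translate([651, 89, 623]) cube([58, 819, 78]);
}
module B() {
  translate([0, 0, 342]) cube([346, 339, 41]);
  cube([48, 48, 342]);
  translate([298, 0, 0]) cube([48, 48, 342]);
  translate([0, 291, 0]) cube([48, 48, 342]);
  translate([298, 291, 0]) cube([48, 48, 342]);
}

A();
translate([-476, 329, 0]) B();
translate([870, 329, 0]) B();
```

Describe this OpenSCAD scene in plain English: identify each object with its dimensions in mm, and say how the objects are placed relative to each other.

A is a table: top 740 mm (x) × 997 mm (y), 45 mm thick, upper face at z = 746 mm, on four 58×58 mm square legs, each inset 31 mm from the nearest pair of top edges, running from z = 0 to the bottom of the top. Four apron rails, 58 mm thick and 78 mm tall, run between adjacent legs with their top edges flush with the underside of the top and their outer faces flush with the legs' outer faces.

B is a four-legged stool. The seat is 346×339 mm, 41 mm thick, top at z = 383 mm. It stands on four square legs, each 48×48 mm in cross-section, from z = 0 to the seat underside, each flush with a corner of the seat.

Two stools sit around the table at the −x, +x sides.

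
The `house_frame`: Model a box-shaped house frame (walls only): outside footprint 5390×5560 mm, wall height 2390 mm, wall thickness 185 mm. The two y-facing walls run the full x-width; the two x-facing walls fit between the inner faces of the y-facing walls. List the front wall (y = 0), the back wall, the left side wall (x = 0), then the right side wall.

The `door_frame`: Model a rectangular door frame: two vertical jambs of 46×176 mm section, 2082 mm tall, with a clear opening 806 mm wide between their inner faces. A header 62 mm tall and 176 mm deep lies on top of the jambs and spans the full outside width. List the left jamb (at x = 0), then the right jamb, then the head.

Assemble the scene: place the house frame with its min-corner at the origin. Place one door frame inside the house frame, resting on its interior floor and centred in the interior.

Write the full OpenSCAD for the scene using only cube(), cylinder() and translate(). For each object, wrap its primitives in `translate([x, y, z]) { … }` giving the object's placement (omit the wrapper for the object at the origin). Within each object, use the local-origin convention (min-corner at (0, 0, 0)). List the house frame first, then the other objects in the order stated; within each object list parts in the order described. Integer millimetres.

cube([5390, 185, 2390]);
translate([0, 5375, 0]) cube([5390, 185, 2390]);
translate([0, 185, 0]) cube([185, 5190, 2390]);
translate([5205, 185, 0]) cube([185, 5190, 2390]);
translate([2246, 2692, 0]) {
  cube([46, 176, 2082]);
  translate([852, 0, 0]) cube([46, 176, 2082]);
  translate([0, 0, 2082]) cube([898, 176, 62]);
}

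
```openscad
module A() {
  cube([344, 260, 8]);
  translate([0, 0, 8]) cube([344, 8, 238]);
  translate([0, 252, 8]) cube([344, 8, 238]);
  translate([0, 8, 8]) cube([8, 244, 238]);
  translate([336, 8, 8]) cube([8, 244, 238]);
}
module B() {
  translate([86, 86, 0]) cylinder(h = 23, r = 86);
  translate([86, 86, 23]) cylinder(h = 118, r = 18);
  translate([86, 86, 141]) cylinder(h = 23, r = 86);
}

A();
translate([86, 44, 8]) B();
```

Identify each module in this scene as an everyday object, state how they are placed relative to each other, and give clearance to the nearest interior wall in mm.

A is an open box. B is a spool. The spool sits inside the open box, centred. The clearance to the nearest interior wall is 36 mm.

Clearances: x = 78, y = 36; minimum 36 mm.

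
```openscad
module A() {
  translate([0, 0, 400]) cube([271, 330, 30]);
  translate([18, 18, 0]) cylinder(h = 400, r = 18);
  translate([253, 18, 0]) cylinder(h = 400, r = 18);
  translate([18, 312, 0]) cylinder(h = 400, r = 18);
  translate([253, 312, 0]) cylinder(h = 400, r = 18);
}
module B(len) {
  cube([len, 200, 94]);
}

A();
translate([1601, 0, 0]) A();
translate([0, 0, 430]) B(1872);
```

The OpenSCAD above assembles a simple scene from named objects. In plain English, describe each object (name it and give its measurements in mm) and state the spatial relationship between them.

A is a four-legged stool. The seat is 271×330 mm, 30 mm thick, top at z = 430 mm. It stands on four round legs, each 36 mm in diameter, from z = 0 to the seat underside, each leg's axis is inset half a diameter from the nearest pair of seat edges (so the leg's bounding box is flush with the corner).

B is a rectangular beam 1872 mm long (x), 200 mm deep (y), 94 mm thick (z).

The beam spans the tops of two stools placed 1330 mm apart, resting at z = 430 mm.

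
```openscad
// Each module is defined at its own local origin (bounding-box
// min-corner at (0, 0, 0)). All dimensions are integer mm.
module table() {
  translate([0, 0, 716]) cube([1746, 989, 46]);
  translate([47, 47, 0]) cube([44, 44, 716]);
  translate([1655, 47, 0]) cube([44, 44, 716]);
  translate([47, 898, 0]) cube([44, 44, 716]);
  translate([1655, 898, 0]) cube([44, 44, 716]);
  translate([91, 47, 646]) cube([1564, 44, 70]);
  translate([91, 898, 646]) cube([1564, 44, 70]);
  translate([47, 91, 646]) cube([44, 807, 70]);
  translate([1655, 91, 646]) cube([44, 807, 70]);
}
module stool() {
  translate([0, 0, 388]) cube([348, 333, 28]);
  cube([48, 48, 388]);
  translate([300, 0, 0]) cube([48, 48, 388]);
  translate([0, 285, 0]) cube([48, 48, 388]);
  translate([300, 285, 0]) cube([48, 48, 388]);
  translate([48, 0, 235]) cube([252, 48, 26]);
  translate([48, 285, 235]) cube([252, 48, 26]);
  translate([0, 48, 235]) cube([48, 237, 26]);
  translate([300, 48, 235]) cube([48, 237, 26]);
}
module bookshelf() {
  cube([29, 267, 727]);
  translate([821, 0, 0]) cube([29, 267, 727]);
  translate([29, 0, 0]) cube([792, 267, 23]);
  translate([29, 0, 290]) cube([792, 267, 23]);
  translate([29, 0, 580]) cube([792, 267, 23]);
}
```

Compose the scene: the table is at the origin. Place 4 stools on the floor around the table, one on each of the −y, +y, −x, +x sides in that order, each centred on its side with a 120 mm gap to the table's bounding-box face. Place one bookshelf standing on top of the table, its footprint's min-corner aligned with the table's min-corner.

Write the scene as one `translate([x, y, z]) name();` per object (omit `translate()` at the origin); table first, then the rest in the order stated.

table();
translate([699, -453, 0]) stool();
translate([699, 1109, 0]) stool();
translate([-468, 328, 0]) stool();
translate([1866, 328, 0]) stool();
translate([0, 0, 762]) bookshelf();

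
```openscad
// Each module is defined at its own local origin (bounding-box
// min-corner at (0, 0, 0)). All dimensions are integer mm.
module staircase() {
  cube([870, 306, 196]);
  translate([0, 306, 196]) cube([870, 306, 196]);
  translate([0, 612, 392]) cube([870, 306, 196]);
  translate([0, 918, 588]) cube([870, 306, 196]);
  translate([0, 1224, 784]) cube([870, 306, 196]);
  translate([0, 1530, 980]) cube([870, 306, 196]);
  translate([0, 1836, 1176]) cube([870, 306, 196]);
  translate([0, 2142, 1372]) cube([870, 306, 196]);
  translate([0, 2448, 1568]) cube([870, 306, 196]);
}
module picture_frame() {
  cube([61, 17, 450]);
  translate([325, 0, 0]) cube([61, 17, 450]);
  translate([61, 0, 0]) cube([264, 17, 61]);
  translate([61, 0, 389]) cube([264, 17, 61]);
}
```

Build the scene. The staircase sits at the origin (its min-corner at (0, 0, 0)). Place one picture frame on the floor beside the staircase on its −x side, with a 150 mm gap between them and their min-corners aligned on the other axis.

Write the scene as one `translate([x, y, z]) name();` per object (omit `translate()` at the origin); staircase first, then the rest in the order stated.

staircase();
translate([-536, 0, 0]) picture_frame();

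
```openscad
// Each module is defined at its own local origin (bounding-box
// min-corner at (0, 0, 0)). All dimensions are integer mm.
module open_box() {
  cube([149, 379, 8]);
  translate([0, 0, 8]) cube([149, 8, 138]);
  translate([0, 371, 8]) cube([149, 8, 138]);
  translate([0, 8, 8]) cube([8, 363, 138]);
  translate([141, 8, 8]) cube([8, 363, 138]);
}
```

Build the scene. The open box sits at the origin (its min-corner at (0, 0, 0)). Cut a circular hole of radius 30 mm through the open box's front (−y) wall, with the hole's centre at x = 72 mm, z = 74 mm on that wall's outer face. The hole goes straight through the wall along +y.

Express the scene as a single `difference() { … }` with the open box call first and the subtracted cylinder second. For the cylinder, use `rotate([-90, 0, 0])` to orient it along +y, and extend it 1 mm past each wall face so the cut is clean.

difference() {
  open_box();
  translate([72, -1, 74]) rotate([-90, 0, 0]) cylinder(h = 10, r = 30);
}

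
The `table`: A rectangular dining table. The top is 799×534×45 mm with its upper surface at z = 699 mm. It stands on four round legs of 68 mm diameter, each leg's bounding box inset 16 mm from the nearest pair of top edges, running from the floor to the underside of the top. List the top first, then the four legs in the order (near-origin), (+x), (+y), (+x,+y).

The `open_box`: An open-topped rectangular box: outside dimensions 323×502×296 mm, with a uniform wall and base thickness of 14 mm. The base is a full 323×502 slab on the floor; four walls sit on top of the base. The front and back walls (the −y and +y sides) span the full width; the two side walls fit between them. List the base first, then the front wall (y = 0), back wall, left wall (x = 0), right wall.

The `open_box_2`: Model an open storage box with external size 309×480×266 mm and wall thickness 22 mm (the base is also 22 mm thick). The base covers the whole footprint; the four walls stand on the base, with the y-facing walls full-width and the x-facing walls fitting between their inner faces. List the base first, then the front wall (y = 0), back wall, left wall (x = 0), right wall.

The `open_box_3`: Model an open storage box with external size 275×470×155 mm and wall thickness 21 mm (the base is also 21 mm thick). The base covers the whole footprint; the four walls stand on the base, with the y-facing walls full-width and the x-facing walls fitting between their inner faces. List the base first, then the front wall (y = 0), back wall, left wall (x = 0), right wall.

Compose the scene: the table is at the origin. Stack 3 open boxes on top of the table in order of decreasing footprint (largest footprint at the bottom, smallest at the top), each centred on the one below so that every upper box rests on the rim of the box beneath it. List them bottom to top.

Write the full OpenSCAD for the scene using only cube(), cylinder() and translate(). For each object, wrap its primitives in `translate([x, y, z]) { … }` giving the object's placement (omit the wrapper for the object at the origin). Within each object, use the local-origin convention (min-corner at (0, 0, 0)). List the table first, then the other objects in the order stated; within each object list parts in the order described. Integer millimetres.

translate([0, 0, 654]) cube([799, 534, 45]);
translate([50, 50, 0]) cylinder(h = 654, r = 34);
translate([749, 50, 0]) cylinder(h = 654, r = 34);
translate([50, 484, 0]) cylinder(h = 654, r = 34);
translate([749, 484, 0]) cylinder(h = 654, r = 34);
translate([238, 16, 699]) {
  cube([323, 502, 14]);
  translate([0, 0, 14]) cube([323, 14, 282]);
  translate([0, 488, 14]) cube([323, 14, 282]);
  translate([0, 14, 14]) cube([14, 474, 282]);
  translate([309, 14, 14]) cube([14, 474, 282]);
}
translate([245, 27, 995]) {
  cube([309, 480, 22]);
  translate([0, 0, 22]) cube([309, 22, 244]);
  translate([0, 458, 22]) cube([309, 22, 244]);
  translate([0, 22, 22]) cube([22, 436, 244]);
  translate([287, 22, 22]) cube([22, 436, 244]);
}
translate([262, 32, 1261]) {
  cube([275, 470, 21]);
  translate([0, 0, 21]) cube([275, 21, 134]);
  translate([0, 449, 21]) cube([275, 21, 134]);
  translate([0, 21, 21]) cube([21, 428, 134]);
  translate([254, 21, 21]) cube([21, 428, 134]);
}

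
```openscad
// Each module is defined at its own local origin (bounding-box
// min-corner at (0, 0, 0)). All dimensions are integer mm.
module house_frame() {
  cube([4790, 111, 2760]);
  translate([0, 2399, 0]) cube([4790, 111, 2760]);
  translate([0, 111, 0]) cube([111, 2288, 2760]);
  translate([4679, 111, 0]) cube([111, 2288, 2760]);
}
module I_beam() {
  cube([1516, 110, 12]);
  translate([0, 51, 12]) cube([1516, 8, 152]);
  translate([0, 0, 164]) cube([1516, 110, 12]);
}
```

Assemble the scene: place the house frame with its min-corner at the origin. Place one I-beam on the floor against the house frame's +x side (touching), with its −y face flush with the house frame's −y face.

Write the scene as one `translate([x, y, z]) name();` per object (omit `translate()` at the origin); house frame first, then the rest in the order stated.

house_frame();
translate([4790, 0, 0]) I_beam();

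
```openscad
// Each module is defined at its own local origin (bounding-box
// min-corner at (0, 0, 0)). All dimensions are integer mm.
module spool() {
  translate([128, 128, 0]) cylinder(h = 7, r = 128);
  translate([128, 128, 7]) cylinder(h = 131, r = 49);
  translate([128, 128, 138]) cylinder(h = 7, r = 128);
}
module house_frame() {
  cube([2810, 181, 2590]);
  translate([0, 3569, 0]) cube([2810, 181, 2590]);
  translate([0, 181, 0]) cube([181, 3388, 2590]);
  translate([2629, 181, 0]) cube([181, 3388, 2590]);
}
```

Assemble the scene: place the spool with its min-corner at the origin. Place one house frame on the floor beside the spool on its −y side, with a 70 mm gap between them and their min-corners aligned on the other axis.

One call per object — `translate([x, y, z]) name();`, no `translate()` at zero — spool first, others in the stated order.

spool();
translate([0, -3820, 0]) house_frame();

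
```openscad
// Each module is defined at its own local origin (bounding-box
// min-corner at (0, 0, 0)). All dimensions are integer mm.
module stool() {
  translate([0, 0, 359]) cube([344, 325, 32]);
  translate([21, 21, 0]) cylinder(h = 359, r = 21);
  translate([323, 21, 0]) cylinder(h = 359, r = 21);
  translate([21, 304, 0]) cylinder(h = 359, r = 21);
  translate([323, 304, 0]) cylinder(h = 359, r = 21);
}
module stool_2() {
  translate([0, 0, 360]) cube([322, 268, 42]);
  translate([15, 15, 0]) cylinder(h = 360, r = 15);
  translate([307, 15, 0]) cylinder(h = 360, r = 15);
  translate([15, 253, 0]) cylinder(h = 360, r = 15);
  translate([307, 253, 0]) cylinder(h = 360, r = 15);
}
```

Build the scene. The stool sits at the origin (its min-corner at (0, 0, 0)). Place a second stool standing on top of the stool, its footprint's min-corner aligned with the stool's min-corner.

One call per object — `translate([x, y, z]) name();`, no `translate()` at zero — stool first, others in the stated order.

stool();
translate([0, 0, 391]) stool_2();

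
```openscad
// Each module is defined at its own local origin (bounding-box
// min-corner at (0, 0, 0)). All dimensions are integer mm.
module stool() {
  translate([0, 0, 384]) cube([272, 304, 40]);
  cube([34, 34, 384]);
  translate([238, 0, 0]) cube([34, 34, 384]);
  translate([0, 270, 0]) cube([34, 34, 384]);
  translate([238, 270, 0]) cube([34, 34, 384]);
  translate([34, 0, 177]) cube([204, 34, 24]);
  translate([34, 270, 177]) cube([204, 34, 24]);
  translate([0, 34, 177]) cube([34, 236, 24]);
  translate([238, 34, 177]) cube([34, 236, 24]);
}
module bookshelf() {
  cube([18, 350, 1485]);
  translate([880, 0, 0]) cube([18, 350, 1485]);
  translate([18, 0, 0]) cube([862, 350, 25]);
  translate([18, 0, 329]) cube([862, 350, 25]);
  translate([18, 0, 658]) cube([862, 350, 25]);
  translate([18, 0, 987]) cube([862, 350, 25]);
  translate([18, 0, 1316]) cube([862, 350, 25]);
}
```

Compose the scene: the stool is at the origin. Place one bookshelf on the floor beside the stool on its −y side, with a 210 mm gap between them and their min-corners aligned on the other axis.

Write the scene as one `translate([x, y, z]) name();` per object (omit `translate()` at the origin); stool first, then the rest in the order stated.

stool();
translate([0, -560, 0]) bookshelf();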